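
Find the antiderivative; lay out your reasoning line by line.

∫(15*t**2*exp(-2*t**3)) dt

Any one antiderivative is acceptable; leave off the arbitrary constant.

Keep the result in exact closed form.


Step 1. Substitute u = t**3, turning ∫(15*t**2*exp(-2*t**3)) dt into ∫(5*exp(-2*u)) du: now ∫(5*exp(-2*u)) du.
Step 2. Evaluate the standard form: now -5*exp(-2*u)/2.
Step 3. Substitute back u = t**3: now -5*exp(-2*t**3)/2.
Answer: -5*exp(-2*t**3)/2.


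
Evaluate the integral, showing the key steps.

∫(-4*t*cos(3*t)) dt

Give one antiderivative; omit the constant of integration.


Step 1. Integrate ∫(-4*t*cos(3*t)) dt by parts with u = t, dv = (-4*cos(3*t)) dt, so v = -4*sin(3*t)/3: now -4*t*sin(3*t)/3 + ∫(4*sin(3*t)/3) dt.
Step 2. Evaluate the standard form: now -4*t*sin(3*t)/3 - 4*cos(3*t)/9.
Answer: -4*t*sin(3*t)/3 - 4*cos(3*t)/9.


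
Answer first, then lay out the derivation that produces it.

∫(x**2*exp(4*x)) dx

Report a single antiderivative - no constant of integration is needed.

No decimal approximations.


The answer is x**2*exp(4*x)/4 - x*exp(4*x)/8 + exp(4*x)/32.
Step 1. Integrate ∫(x**2*exp(4*x)) dx by parts with u = x**2, dv = (exp(4*x)) dx, so v = exp(4*x)/4: now x**2*exp(4*x)/4 + ∫(-x*exp(4*x)/2) dx.
Step 2. Integrate ∫(-x*exp(4*x)/2) dx by parts with u = x, dv = (-exp(4*x)/2) dx, so v = -exp(4*x)/8: now x**2*exp(4*x)/4 - x*exp(4*x)/8 + ∫(exp(4*x)/8) dx.
Step 3. Evaluate the standard form: now x**2*exp(4*x)/4 - x*exp(4*x)/8 + exp(4*x)/32.
Answer: x**2*exp(4*x)/4 - x*exp(4*x)/8 + exp(4*x)/32.


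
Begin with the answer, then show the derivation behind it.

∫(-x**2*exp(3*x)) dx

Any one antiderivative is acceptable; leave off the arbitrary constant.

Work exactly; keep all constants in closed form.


The answer is -x**2*exp(3*x)/3 + 2*x*exp(3*x)/9 - 2*exp(3*x)/27.
Step 1. Integrate ∫(-x**2*exp(3*x)) dx by parts with u = x**2, dv = (-exp(3*x)) dx, so v = -exp(3*x)/3: now -x**2*exp(3*x)/3 + ∫(2*x*exp(3*x)/3) dx.
Step 2. Integrate ∫(2*x*exp(3*x)/3) dx by parts with u = x, dv = (2*exp(3*x)/3) dx, so v = 2*exp(3*x)/9: now -x**2*exp(3*x)/3 + 2*x*exp(3*x)/9 + ∫(-2*exp(3*x)/9) dx.
Step 3. Evaluate the standard form: now -x**2*exp(3*x)/3 + 2*x*exp(3*x)/9 - 2*exp(3*x)/27.
Answer: -x**2*exp(3*x)/3 + 2*x*exp(3*x)/9 - 2*exp(3*x)/27.


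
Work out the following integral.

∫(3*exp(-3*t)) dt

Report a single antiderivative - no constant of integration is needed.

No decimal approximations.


Answer: -exp(-3*t).


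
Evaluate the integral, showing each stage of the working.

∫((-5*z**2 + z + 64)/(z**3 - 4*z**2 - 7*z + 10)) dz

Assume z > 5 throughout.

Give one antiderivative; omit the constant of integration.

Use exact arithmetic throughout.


Step 1. Decompose ∫((-5*z**2 + z + 64)/(z**3 - 4*z**2 - 7*z + 10)) dz by partial fractions, (-5*z**2 + z + 64)/(z**3 - 4*z**2 - 7*z + 10) = 2/(z + 2) - 5/(z - 1) - 2/(z - 5): now ∫(-2/(z - 5)) dz + ∫(-5/(z - 1)) dz + ∫(2/(z + 2)) dz.
Step 2. Evaluate the standard form [assuming z > 1]: now -5*log(z - 1) + ∫(-2/(z - 5)) dz + ∫(2/(z + 2)) dz.
Step 3. Evaluate the standard form [assuming z > -2]: now -5*log(z - 1) + 2*log(z + 2) + ∫(-2/(z - 5)) dz.
Step 4. Evaluate the standard form [assuming z > 5]: now -2*log(z - 5) - 5*log(z - 1) + 2*log(z + 2).
Answer: -2*log(z - 5) - 5*log(z - 1) + 2*log(z + 2).


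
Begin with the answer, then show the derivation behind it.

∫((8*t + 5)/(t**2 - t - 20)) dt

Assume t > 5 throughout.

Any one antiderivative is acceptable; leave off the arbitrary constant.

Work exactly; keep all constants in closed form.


The answer is 5*log(t - 5) + 3*log(t + 4).
Step 1. Decompose ∫((8*t + 5)/(t**2 - t - 20)) dt by partial fractions, (8*t + 5)/(t**2 - t - 20) = 3/(t + 4) + 5/(t - 5): now ∫(5/(t - 5)) dt + ∫(3/(t + 4)) dt.
Step 2. Evaluate the standard form [assuming t > -4]: now 3*log(t + 4) + ∫(5/(t - 5)) dt.
Step 3. Evaluate the standard form [assuming t > 5]: now 5*log(t - 5) + 3*log(t + 4).
Answer: 5*log(t - 5) + 3*log(t + 4).


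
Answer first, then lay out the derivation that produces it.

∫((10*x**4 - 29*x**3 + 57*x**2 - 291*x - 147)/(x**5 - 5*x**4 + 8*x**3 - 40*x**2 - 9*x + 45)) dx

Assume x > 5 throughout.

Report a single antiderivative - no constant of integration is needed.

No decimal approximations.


The answer is 3*log(x - 5) + 5*log(x - 1) + 2*log(x + 1) + atan(x/3).
Step 1. Decompose ∫((10*x**4 - 29*x**3 + 57*x**2 - 291*x - 147)/(x**5 - 5*x**4 + 8*x**3 - 40*x**2 - 9*x + 45)) dx by partial fractions, (10*x**4 - 29*x**3 + 57*x**2 - 291*x - 147)/(x**5 - 5*x**4 + 8*x**3 - 40*x**2 - 9*x + 45) = 3/(x**2 + 9) + 2/(x + 1) + 5/(x - 1) + 3/(x - 5): now ∫(3/(x - 5)) dx + ∫(5/(x - 1)) dx + ∫(2/(x + 1)) dx + ∫(3/(x**2 + 9)) dx.
Step 2. Evaluate the standard form [assuming x > -1]: now 2*log(x + 1) + ∫(3/(x - 5)) dx + ∫(5/(x - 1)) dx + ∫(3/(x**2 + 9)) dx.
Step 3. Evaluate the standard form [assuming x > 5]: now 3*log(x - 5) + 2*log(x + 1) + ∫(5/(x - 1)) dx + ∫(3/(x**2 + 9)) dx.
Step 4. Evaluate the standard form [assuming x > 1]: now 3*log(x - 5) + 5*log(x - 1) + 2*log(x + 1) + ∫(3/(x**2 + 9)) dx.
Step 5. Evaluate the standard form: now 3*log(x - 5) + 5*log(x - 1) + 2*log(x + 1) + atan(x/3).
Answer: 3*log(x - 5) + 5*log(x - 1) + 2*log(x + 1) + atan(x/3).


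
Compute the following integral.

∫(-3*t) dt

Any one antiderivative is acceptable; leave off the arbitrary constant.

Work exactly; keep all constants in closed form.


Answer: -3*t**2/2.


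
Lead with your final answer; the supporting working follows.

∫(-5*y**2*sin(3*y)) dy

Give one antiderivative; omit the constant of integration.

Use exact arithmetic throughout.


The answer is 5*y**2*cos(3*y)/3 - 10*y*sin(3*y)/9 - 10*cos(3*y)/27.
Step 1. Integrate ∫(-5*y**2*sin(3*y)) dy by parts with u = y**2, dv = (-5*sin(3*y)) dy, so v = 5*cos(3*y)/3: now 5*y**2*cos(3*y)/3 + ∫(-10*y*cos(3*y)/3) dy.
Step 2. Integrate ∫(-10*y*cos(3*y)/3) dy by parts with u = y, dv = (-10*cos(3*y)/3) dy, so v = -10*sin(3*y)/9: now 5*y**2*cos(3*y)/3 - 10*y*sin(3*y)/9 + ∫(10*sin(3*y)/9) dy.
Step 3. Evaluate the standard form: now 5*y**2*cos(3*y)/3 - 10*y*sin(3*y)/9 - 10*cos(3*y)/27.
Answer: 5*y**2*cos(3*y)/3 - 10*y*sin(3*y)/9 - 10*cos(3*y)/27.


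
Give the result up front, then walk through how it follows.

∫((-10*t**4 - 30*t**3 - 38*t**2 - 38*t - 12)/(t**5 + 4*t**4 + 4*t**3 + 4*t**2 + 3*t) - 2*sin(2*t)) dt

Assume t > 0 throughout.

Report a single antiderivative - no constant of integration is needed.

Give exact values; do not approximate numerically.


The answer is -4*log(t) - 2*log(t + 1) - 4*log(t + 3) + cos(2*t) - 4*atan(t).
Step 1. Rewrite: now ∫((-10*t**4 - 30*t**3 - 38*t**2 - 38*t - 12)/(t**5 + 4*t**4 + 4*t**3 + 4*t**2 + 3*t)) dt + ∫(-2*sin(2*t)) dt.
Step 2. Decompose ∫((-10*t**4 - 30*t**3 - 38*t**2 - 38*t - 12)/(t**5 + 4*t**4 + 4*t**3 + 4*t**2 + 3*t)) dt by partial fractions, (-10*t**4 - 30*t**3 - 38*t**2 - 38*t - 12)/(t**5 + 4*t**4 + 4*t**3 + 4*t**2 + 3*t) = -4/(t**2 + 1) - 4/(t + 3) - 2/(t + 1) - 4/t: now ∫(-4/t) dt + ∫(-2/(t + 1)) dt + ∫(-4/(t + 3)) dt + ∫(-4/(t**2 + 1)) dt + ∫(-2*sin(2*t)) dt.
Step 3. Evaluate the standard form [assuming t > 0]: now -4*log(t) + ∫(-2/(t + 1)) dt + ∫(-4/(t + 3)) dt + ∫(-4/(t**2 + 1)) dt + ∫(-2*sin(2*t)) dt.
Step 4. Evaluate the standard form [assuming t > -3]: now -4*log(t) - 4*log(t + 3) + ∫(-2/(t + 1)) dt + ∫(-4/(t**2 + 1)) dt + ∫(-2*sin(2*t)) dt.
Step 5. Evaluate the standard form [assuming t > -1]: now -4*log(t) - 2*log(t + 1) - 4*log(t + 3) + ∫(-4/(t**2 + 1)) dt + ∫(-2*sin(2*t)) dt.
Step 6. Evaluate the standard form: now -4*log(t) - 2*log(t + 1) - 4*log(t + 3) - 4*atan(t) + ∫(-2*sin(2*t)) dt.
Step 7. Evaluate the standard form: now -4*log(t) - 2*log(t + 1) - 4*log(t + 3) + cos(2*t) - 4*atan(t).
Answer: -4*log(t) - 2*log(t + 1) - 4*log(t + 3) + cos(2*t) - 4*atan(t).


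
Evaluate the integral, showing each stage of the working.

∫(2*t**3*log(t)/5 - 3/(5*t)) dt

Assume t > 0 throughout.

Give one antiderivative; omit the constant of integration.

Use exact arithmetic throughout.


Step 1. Rewrite: now ∫(-3/(5*t)) dt + ∫(2*t**3*log(t)/5) dt.
Step 2. Evaluate the standard form [assuming t > 0]: now -3*log(t)/5 + ∫(2*t**3*log(t)/5) dt.
Step 3. Integrate ∫(2*t**3*log(t)/5) dt by parts with u = log(t), dv = (2*t**3/5) dt, so v = t**4/10 [assuming t > 0]: now t**4*log(t)/10 - 3*log(t)/5 + ∫(-t**3/10) dt.
Step 4. Evaluate the standard form: now t**4*log(t)/10 - t**4/40 - 3*log(t)/5.
Answer: t**4*log(t)/10 - t**4/40 - 3*log(t)/5.


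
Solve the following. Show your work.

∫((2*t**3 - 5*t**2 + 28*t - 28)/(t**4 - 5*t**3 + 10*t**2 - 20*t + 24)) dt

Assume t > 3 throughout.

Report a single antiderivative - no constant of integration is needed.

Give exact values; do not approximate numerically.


Step 1. Decompose ∫((2*t**3 - 5*t**2 + 28*t - 28)/(t**4 - 5*t**3 + 10*t**2 - 20*t + 24)) dt by partial fractions, (2*t**3 - 5*t**2 + 28*t - 28)/(t**4 - 5*t**3 + 10*t**2 - 20*t + 24) = -4/(t**2 + 4) - 3/(t - 2) + 5/(t - 3): now ∫(5/(t - 3)) dt + ∫(-3/(t - 2)) dt + ∫(-4/(t**2 + 4)) dt.
Step 2. Evaluate the standard form [assuming t > 3]: now 5*log(t - 3) + ∫(-3/(t - 2)) dt + ∫(-4/(t**2 + 4)) dt.
Step 3. Evaluate the standard form [assuming t > 2]: now 5*log(t - 3) - 3*log(t - 2) + ∫(-4/(t**2 + 4)) dt.
Step 4. Evaluate the standard form: now 5*log(t - 3) - 3*log(t - 2) - 2*atan(t/2).
Answer: 5*log(t - 3) - 3*log(t - 2) - 2*atan(t/2).


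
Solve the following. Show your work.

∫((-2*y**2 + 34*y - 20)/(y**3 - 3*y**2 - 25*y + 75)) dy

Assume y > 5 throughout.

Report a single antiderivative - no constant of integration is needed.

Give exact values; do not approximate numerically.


Step 1. Decompose ∫((-2*y**2 + 34*y - 20)/(y**3 - 3*y**2 - 25*y + 75)) dy by partial fractions, (-2*y**2 + 34*y - 20)/(y**3 - 3*y**2 - 25*y + 75) = -3/(y + 5) - 4/(y - 3) + 5/(y - 5): now ∫(5/(y - 5)) dy + ∫(-4/(y - 3)) dy + ∫(-3/(y + 5)) dy.
Step 2. Evaluate the standard form [assuming y > 5]: now 5*log(y - 5) + ∫(-4/(y - 3)) dy + ∫(-3/(y + 5)) dy.
Step 3. Evaluate the standard form [assuming y > -5]: now 5*log(y - 5) - 3*log(y + 5) + ∫(-4/(y - 3)) dy.
Step 4. Evaluate the standard form [assuming y > 3]: now 5*log(y - 5) - 4*log(y - 3) - 3*log(y + 5).
Answer: 5*log(y - 5) - 4*log(y - 3) - 3*log(y + 5).


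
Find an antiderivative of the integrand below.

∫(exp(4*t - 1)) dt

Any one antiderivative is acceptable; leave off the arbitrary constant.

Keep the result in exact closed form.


Answer: exp(4*t - 1)/4.


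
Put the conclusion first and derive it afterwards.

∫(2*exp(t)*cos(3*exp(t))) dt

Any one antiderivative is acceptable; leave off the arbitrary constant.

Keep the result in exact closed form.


The answer is 2*sin(3*exp(t))/3.
Step 1. Substitute u = exp(t), turning ∫(2*exp(t)*cos(3*exp(t))) dt into ∫(2*cos(3*u)) du: now ∫(2*cos(3*u)) du.
Step 2. Evaluate the standard form: now 2*sin(3*u)/3.
Step 3. Substitute back u = exp(t): now 2*sin(3*exp(t))/3.
Answer: 2*sin(3*exp(t))/3.


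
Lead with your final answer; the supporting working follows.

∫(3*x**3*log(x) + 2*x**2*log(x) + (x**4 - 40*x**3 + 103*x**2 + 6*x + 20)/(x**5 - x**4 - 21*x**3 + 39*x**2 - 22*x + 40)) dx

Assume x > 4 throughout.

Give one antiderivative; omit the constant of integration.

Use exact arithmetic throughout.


The answer is 3*x**4*log(x)/4 - 3*x**4/16 + 2*x**3*log(x)/3 - 2*x**3/9 - 2*log(x - 4) - 2*log(x - 2) + 5*log(x + 5) - 2*atan(x).
Step 1. Rewrite: now ∫(2*x**2*log(x)) dx + ∫(3*x**3*log(x)) dx + ∫((x**4 - 40*x**3 + 103*x**2 + 6*x + 20)/(x**5 - x**4 - 21*x**3 + 39*x**2 - 22*x + 40)) dx.
Step 2. Integrate ∫(2*x**2*log(x)) dx by parts with u = log(x), dv = (2*x**2) dx, so v = 2*x**3/3 [assuming x > 0]: now 2*x**3*log(x)/3 + ∫(-2*x**2/3) dx + ∫(3*x**3*log(x)) dx + ∫((x**4 - 40*x**3 + 103*x**2 + 6*x + 20)/(x**5 - x**4 - 21*x**3 + 39*x**2 - 22*x + 40)) dx.
Step 3. Evaluate the standard form: now 2*x**3*log(x)/3 - 2*x**3/9 + ∫(3*x**3*log(x)) dx + ∫((x**4 - 40*x**3 + 103*x**2 + 6*x + 20)/(x**5 - x**4 - 21*x**3 + 39*x**2 - 22*x + 40)) dx.
Step 4. Decompose ∫((x**4 - 40*x**3 + 103*x**2 + 6*x + 20)/(x**5 - x**4 - 21*x**3 + 39*x**2 - 22*x + 40)) dx by partial fractions, (x**4 - 40*x**3 + 103*x**2 + 6*x + 20)/(x**5 - x**4 - 21*x**3 + 39*x**2 - 22*x + 40) = -2/(x**2 + 1) + 5/(x + 5) - 2/(x - 2) - 2/(x - 4): now 2*x**3*log(x)/3 - 2*x**3/9 + ∫(3*x**3*log(x)) dx + ∫(-2/(x - 4)) dx + ∫(-2/(x - 2)) dx + ∫(5/(x + 5)) dx + ∫(-2/(x**2 + 1)) dx.
Step 5. Evaluate the standard form [assuming x > 2]: now 2*x**3*log(x)/3 - 2*x**3/9 - 2*log(x - 2) + ∫(3*x**3*log(x)) dx + ∫(-2/(x - 4)) dx + ∫(5/(x + 5)) dx + ∫(-2/(x**2 + 1)) dx.
Step 6. Evaluate the standard form [assuming x > 4]: now 2*x**3*log(x)/3 - 2*x**3/9 - 2*log(x - 4) - 2*log(x - 2) + ∫(3*x**3*log(x)) dx + ∫(5/(x + 5)) dx + ∫(-2/(x**2 + 1)) dx.
Step 7. Evaluate the standard form [assuming x > -5]: now 2*x**3*log(x)/3 - 2*x**3/9 - 2*log(x - 4) - 2*log(x - 2) + 5*log(x + 5) + ∫(3*x**3*log(x)) dx + ∫(-2/(x**2 + 1)) dx.
Step 8. Evaluate the standard form: now 2*x**3*log(x)/3 - 2*x**3/9 - 2*log(x - 4) - 2*log(x - 2) + 5*log(x + 5) - 2*atan(x) + ∫(3*x**3*log(x)) dx.
Step 9. Integrate ∫(3*x**3*log(x)) dx by parts with u = log(x), dv = (3*x**3) dx, so v = 3*x**4/4 [assuming x > 0]: now 3*x**4*log(x)/4 + 2*x**3*log(x)/3 - 2*x**3/9 - 2*log(x - 4) - 2*log(x - 2) + 5*log(x + 5) - 2*atan(x) + ∫(-3*x**3/4) dx.
Step 10. Evaluate the standard form: now 3*x**4*log(x)/4 - 3*x**4/16 + 2*x**3*log(x)/3 - 2*x**3/9 - 2*log(x - 4) - 2*log(x - 2) + 5*log(x + 5) - 2*atan(x).
Answer: 3*x**4*log(x)/4 - 3*x**4/16 + 2*x**3*log(x)/3 - 2*x**3/9 - 2*log(x - 4) - 2*log(x - 2) + 5*log(x + 5) - 2*atan(x).


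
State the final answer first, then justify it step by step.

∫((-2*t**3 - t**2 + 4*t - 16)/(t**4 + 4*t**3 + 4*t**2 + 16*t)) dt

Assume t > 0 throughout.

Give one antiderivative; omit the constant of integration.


The answer is -log(t) - log(t + 4) + 3*atan(t/2)/2.
Step 1. Decompose ∫((-2*t**3 - t**2 + 4*t - 16)/(t**4 + 4*t**3 + 4*t**2 + 16*t)) dt by partial fractions, (-2*t**3 - t**2 + 4*t - 16)/(t**4 + 4*t**3 + 4*t**2 + 16*t) = 3/(t**2 + 4) - 1/(t + 4) - 1/t: now ∫(-1/t) dt + ∫(-1/(t + 4)) dt + ∫(3/(t**2 + 4)) dt.
Step 2. Evaluate the standard form [assuming t > 0]: now -log(t) + ∫(-1/(t + 4)) dt + ∫(3/(t**2 + 4)) dt.
Step 3. Evaluate the standard form [assuming t > -4]: now -log(t) - log(t + 4) + ∫(3/(t**2 + 4)) dt.
Step 4. Evaluate the standard form: now -log(t) - log(t + 4) + 3*atan(t/2)/2.
Answer: -log(t) - log(t + 4) + 3*atan(t/2)/2.


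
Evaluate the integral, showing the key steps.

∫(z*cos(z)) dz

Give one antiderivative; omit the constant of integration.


Step 1. Integrate ∫(z*cos(z)) dz by parts with u = z, dv = (cos(z)) dz, so v = sin(z): now z*sin(z) + ∫(-sin(z)) dz.
Step 2. Evaluate the standard form: now z*sin(z) + cos(z).
Answer: z*sin(z) + cos(z).


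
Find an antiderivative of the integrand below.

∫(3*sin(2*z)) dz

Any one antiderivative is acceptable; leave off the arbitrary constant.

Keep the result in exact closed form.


Answer: -3*cos(2*z)/2.


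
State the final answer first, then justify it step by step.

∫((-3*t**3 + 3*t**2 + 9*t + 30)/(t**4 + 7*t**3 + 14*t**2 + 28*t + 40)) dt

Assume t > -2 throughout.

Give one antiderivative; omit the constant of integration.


The answer is 2*log(t + 2) - 5*log(t + 5) + 3*atan(t/2)/2.
Step 1. Decompose ∫((-3*t**3 + 3*t**2 + 9*t + 30)/(t**4 + 7*t**3 + 14*t**2 + 28*t + 40)) dt by partial fractions, (-3*t**3 + 3*t**2 + 9*t + 30)/(t**4 + 7*t**3 + 14*t**2 + 28*t + 40) = 3/(t**2 + 4) - 5/(t + 5) + 2/(t + 2): now ∫(2/(t + 2)) dt + ∫(-5/(t + 5)) dt + ∫(3/(t**2 + 4)) dt.
Step 2. Evaluate the standard form [assuming t > -2]: now 2*log(t + 2) + ∫(-5/(t + 5)) dt + ∫(3/(t**2 + 4)) dt.
Step 3. Evaluate the standard form [assuming t > -5]: now 2*log(t + 2) - 5*log(t + 5) + ∫(3/(t**2 + 4)) dt.
Step 4. Evaluate the standard form: now 2*log(t + 2) - 5*log(t + 5) + 3*atan(t/2)/2.
Answer: 2*log(t + 2) - 5*log(t + 5) + 3*atan(t/2)/2.


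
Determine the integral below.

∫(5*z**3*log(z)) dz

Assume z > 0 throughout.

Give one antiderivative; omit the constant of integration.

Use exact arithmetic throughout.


Answer: 5*z**4*log(z)/4 - 5*z**4/16.


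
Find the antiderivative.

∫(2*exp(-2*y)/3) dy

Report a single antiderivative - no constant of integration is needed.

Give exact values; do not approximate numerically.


Answer: -exp(-2*y)/3.


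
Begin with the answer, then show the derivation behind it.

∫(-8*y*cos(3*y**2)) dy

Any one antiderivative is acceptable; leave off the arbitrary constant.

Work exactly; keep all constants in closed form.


The answer is -4*sin(3*y**2)/3.
Step 1. Substitute u = y**2, turning ∫(-8*y*cos(3*y**2)) dy into ∫(-4*cos(3*u)) du: now ∫(-4*cos(3*u)) du.
Step 2. Evaluate the standard form: now -4*sin(3*u)/3.
Step 3. Substitute back u = y**2: now -4*sin(3*y**2)/3.
Answer: -4*sin(3*y**2)/3.


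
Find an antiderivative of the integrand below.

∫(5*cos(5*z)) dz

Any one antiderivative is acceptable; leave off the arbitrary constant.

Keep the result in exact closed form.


Answer: sin(5*z).


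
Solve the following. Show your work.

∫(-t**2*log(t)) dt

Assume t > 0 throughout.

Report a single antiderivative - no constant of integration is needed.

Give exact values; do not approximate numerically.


Step 1. Integrate ∫(-t**2*log(t)) dt by parts with u = log(t), dv = (-t**2) dt, so v = -t**3/3 [assuming t > 0]: now -t**3*log(t)/3 + ∫(t**2/3) dt.
Step 2. Evaluate the standard form: now -t**3*log(t)/3 + t**3/9.
Answer: -t**3*log(t)/3 + t**3/9.


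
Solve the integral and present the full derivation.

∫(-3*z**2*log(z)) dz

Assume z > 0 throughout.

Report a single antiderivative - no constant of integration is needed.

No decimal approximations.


Step 1. Integrate ∫(-3*z**2*log(z)) dz by parts with u = log(z), dv = (-3*z**2) dz, so v = -z**3 [assuming z > 0]: now -z**3*log(z) + ∫(z**2) dz.
Step 2. Evaluate the standard form: now -z**3*log(z) + z**3/3.
Answer: -z**3*log(z) + z**3/3.


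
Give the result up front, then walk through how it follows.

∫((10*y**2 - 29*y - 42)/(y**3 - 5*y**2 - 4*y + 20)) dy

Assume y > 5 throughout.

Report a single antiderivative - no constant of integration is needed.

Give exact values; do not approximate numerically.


The answer is 3*log(y - 5) + 5*log(y - 2) + 2*log(y + 2).
Step 1. Decompose ∫((10*y**2 - 29*y - 42)/(y**3 - 5*y**2 - 4*y + 20)) dy by partial fractions, (10*y**2 - 29*y - 42)/(y**3 - 5*y**2 - 4*y + 20) = 2/(y + 2) + 5/(y - 2) + 3/(y - 5): now ∫(3/(y - 5)) dy + ∫(5/(y - 2)) dy + ∫(2/(y + 2)) dy.
Step 2. Evaluate the standard form [assuming y > 2]: now 5*log(y - 2) + ∫(3/(y - 5)) dy + ∫(2/(y + 2)) dy.
Step 3. Evaluate the standard form [assuming y > 5]: now 3*log(y - 5) + 5*log(y - 2) + ∫(2/(y + 2)) dy.
Step 4. Evaluate the standard form [assuming y > -2]: now 3*log(y - 5) + 5*log(y - 2) + 2*log(y + 2).
Answer: 3*log(y - 5) + 5*log(y - 2) + 2*log(y + 2).


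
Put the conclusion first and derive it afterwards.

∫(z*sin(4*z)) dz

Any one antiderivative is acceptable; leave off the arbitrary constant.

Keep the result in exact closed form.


The answer is -z*cos(4*z)/4 + sin(4*z)/16.
Step 1. Integrate ∫(z*sin(4*z)) dz by parts with u = z, dv = (sin(4*z)) dz, so v = -cos(4*z)/4: now -z*cos(4*z)/4 + ∫(cos(4*z)/4) dz.
Step 2. Evaluate the standard form: now -z*cos(4*z)/4 + sin(4*z)/16.
Answer: -z*cos(4*z)/4 + sin(4*z)/16.


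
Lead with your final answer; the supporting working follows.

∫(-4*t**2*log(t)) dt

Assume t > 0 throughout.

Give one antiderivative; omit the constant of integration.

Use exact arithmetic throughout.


The answer is -4*t**3*log(t)/3 + 4*t**3/9.
Step 1. Integrate ∫(-4*t**2*log(t)) dt by parts with u = log(t), dv = (-4*t**2) dt, so v = -4*t**3/3 [assuming t > 0]: now -4*t**3*log(t)/3 + ∫(4*t**2/3) dt.
Step 2. Evaluate the standard form: now -4*t**3*log(t)/3 + 4*t**3/9.
Answer: -4*t**3*log(t)/3 + 4*t**3/9.


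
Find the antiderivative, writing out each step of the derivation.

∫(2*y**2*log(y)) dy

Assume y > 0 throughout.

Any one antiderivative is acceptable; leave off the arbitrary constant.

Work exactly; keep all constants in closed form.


Step 1. Integrate ∫(2*y**2*log(y)) dy by parts with u = log(y), dv = (2*y**2) dy, so v = 2*y**3/3 [assuming y > 0]: now 2*y**3*log(y)/3 + ∫(-2*y**2/3) dy.
Step 2. Evaluate the standard form: now 2*y**3*log(y)/3 - 2*y**3/9.
Answer: 2*y**3*log(y)/3 - 2*y**3/9.


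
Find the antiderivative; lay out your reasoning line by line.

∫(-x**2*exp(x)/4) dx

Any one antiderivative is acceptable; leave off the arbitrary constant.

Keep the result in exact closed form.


Step 1. Integrate ∫(-x**2*exp(x)/4) dx by parts with u = x**2, dv = (-exp(x)/4) dx, so v = -exp(x)/4: now -x**2*exp(x)/4 + ∫(x*exp(x)/2) dx.
Step 2. Integrate ∫(x*exp(x)/2) dx by parts with u = x, dv = (exp(x)/2) dx, so v = exp(x)/2: now -x**2*exp(x)/4 + x*exp(x)/2 + ∫(-exp(x)/2) dx.
Step 3. Evaluate the standard form: now -x**2*exp(x)/4 + x*exp(x)/2 - exp(x)/2.
Answer: -x**2*exp(x)/4 + x*exp(x)/2 - exp(x)/2.


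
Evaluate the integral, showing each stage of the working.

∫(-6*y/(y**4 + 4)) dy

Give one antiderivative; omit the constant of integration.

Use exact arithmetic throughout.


Step 1. Substitute u = y**2, turning ∫(-6*y/(y**4 + 4)) dy into ∫(-3/(u**2 + 4)) du: now ∫(-3/(u**2 + 4)) du.
Step 2. Evaluate the standard form: now -3*atan(u/2)/2.
Step 3. Substitute back u = y**2: now -3*atan(y**2/2)/2.
Answer: -3*atan(y**2/2)/2.


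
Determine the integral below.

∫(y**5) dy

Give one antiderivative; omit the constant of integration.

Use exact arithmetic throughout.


Answer: y**6/6.


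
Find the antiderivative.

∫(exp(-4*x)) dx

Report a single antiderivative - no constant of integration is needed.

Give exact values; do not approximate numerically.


Answer: -exp(-4*x)/4.


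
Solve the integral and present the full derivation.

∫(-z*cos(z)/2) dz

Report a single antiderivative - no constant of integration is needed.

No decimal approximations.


Step 1. Integrate ∫(-z*cos(z)/2) dz by parts with u = z, dv = (-cos(z)/2) dz, so v = -sin(z)/2: now -z*sin(z)/2 + ∫(sin(z)/2) dz.
Step 2. Evaluate the standard form: now -z*sin(z)/2 - cos(z)/2.
Answer: -z*sin(z)/2 - cos(z)/2.


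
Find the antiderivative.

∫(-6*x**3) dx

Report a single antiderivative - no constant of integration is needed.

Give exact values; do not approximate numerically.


Answer: -3*x**4/2.


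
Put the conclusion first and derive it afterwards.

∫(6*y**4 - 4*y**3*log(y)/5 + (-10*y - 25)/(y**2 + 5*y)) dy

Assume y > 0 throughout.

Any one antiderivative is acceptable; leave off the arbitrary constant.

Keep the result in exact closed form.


The answer is 6*y**5/5 - y**4*log(y)/5 + y**4/20 - 5*log(y) - 5*log(y + 5).
Step 1. Rewrite: now ∫(6*y**4) dy + ∫(-4*y**3*log(y)/5) dy + ∫((-10*y - 25)/(y**2 + 5*y)) dy.
Step 2. Evaluate the standard form: now 6*y**5/5 + ∫(-4*y**3*log(y)/5) dy + ∫((-10*y - 25)/(y**2 + 5*y)) dy.
Step 3. Decompose ∫((-10*y - 25)/(y**2 + 5*y)) dy by partial fractions, (-10*y - 25)/(y**2 + 5*y) = -5/(y + 5) - 5/y: now 6*y**5/5 + ∫(-5/y) dy + ∫(-4*y**3*log(y)/5) dy + ∫(-5/(y + 5)) dy.
Step 4. Evaluate the standard form [assuming y > -5]: now 6*y**5/5 - 5*log(y + 5) + ∫(-5/y) dy + ∫(-4*y**3*log(y)/5) dy.
Step 5. Evaluate the standard form [assuming y > 0]: now 6*y**5/5 - 5*log(y) - 5*log(y + 5) + ∫(-4*y**3*log(y)/5) dy.
Step 6. Integrate ∫(-4*y**3*log(y)/5) dy by parts with u = log(y), dv = (-4*y**3/5) dy, so v = -y**4/5 [assuming y > 0]: now 6*y**5/5 - y**4*log(y)/5 - 5*log(y) - 5*log(y + 5) + ∫(y**3/5) dy.
Step 7. Evaluate the standard form: now 6*y**5/5 - y**4*log(y)/5 + y**4/20 - 5*log(y) - 5*log(y + 5).
Answer: 6*y**5/5 - y**4*log(y)/5 + y**4/20 - 5*log(y) - 5*log(y + 5).


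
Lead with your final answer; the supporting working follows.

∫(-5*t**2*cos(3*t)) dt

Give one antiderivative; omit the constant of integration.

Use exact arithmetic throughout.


The answer is -5*t**2*sin(3*t)/3 - 10*t*cos(3*t)/9 + 10*sin(3*t)/27.
Step 1. Integrate ∫(-5*t**2*cos(3*t)) dt by parts with u = t**2, dv = (-5*cos(3*t)) dt, so v = -5*sin(3*t)/3: now -5*t**2*sin(3*t)/3 + ∫(10*t*sin(3*t)/3) dt.
Step 2. Integrate ∫(10*t*sin(3*t)/3) dt by parts with u = t, dv = (10*sin(3*t)/3) dt, so v = -10*cos(3*t)/9: now -5*t**2*sin(3*t)/3 - 10*t*cos(3*t)/9 + ∫(10*cos(3*t)/9) dt.
Step 3. Evaluate the standard form: now -5*t**2*sin(3*t)/3 - 10*t*cos(3*t)/9 + 10*sin(3*t)/27.
Answer: -5*t**2*sin(3*t)/3 - 10*t*cos(3*t)/9 + 10*sin(3*t)/27.


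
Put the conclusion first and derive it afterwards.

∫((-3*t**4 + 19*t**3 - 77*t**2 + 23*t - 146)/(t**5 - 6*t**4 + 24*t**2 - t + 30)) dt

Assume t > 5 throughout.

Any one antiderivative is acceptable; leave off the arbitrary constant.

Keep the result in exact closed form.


The answer is -4*log(t - 5) + 5*log(t - 3) - 4*log(t + 2) - 2*atan(t).
Step 1. Decompose ∫((-3*t**4 + 19*t**3 - 77*t**2 + 23*t - 146)/(t**5 - 6*t**4 + 24*t**2 - t + 30)) dt by partial fractions, (-3*t**4 + 19*t**3 - 77*t**2 + 23*t - 146)/(t**5 - 6*t**4 + 24*t**2 - t + 30) = -2/(t**2 + 1) - 4/(t + 2) + 5/(t - 3) - 4/(t - 5): now ∫(-4/(t - 5)) dt + ∫(5/(t - 3)) dt + ∫(-4/(t + 2)) dt + ∫(-2/(t**2 + 1)) dt.
Step 2. Evaluate the standard form [assuming t > 3]: now 5*log(t - 3) + ∫(-4/(t - 5)) dt + ∫(-4/(t + 2)) dt + ∫(-2/(t**2 + 1)) dt.
Step 3. Evaluate the standard form [assuming t > 5]: now -4*log(t - 5) + 5*log(t - 3) + ∫(-4/(t + 2)) dt + ∫(-2/(t**2 + 1)) dt.
Step 4. Evaluate the standard form [assuming t > -2]: now -4*log(t - 5) + 5*log(t - 3) - 4*log(t + 2) + ∫(-2/(t**2 + 1)) dt.
Step 5. Evaluate the standard form: now -4*log(t - 5) + 5*log(t - 3) - 4*log(t + 2) - 2*atan(t).
Answer: -4*log(t - 5) + 5*log(t - 3) - 4*log(t + 2) - 2*atan(t).


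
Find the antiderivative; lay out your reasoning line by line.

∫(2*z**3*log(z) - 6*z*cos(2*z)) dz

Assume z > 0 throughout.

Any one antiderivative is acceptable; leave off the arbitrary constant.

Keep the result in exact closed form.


Step 1. Rewrite: now ∫(-6*z*cos(2*z)) dz + ∫(2*z**3*log(z)) dz.
Step 2. Integrate ∫(-6*z*cos(2*z)) dz by parts with u = z, dv = (-6*cos(2*z)) dz, so v = -3*sin(2*z): now -3*z*sin(2*z) + ∫(2*z**3*log(z)) dz + ∫(3*sin(2*z)) dz.
Step 3. Evaluate the standard form: now -3*z*sin(2*z) - 3*cos(2*z)/2 + ∫(2*z**3*log(z)) dz.
Step 4. Integrate ∫(2*z**3*log(z)) dz by parts with u = log(z), dv = (2*z**3) dz, so v = z**4/2 [assuming z > 0]: now z**4*log(z)/2 - 3*z*sin(2*z) - 3*cos(2*z)/2 + ∫(-z**3/2) dz.
Step 5. Evaluate the standard form: now z**4*log(z)/2 - z**4/8 - 3*z*sin(2*z) - 3*cos(2*z)/2.
Answer: z**4*log(z)/2 - z**4/8 - 3*z*sin(2*z) - 3*cos(2*z)/2.


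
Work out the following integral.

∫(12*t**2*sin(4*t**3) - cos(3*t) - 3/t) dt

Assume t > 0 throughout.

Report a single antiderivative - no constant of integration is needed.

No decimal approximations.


Answer: -3*log(t) - sin(3*t)/3 - cos(4*t**3).


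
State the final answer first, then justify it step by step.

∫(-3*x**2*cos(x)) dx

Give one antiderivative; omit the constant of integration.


The answer is -3*x**2*sin(x) - 6*x*cos(x) + 6*sin(x).
Step 1. Integrate ∫(-3*x**2*cos(x)) dx by parts with u = x**2, dv = (-3*cos(x)) dx, so v = -3*sin(x): now -3*x**2*sin(x) + ∫(6*x*sin(x)) dx.
Step 2. Integrate ∫(6*x*sin(x)) dx by parts with u = x, dv = (6*sin(x)) dx, so v = -6*cos(x): now -3*x**2*sin(x) - 6*x*cos(x) + ∫(6*cos(x)) dx.
Step 3. Evaluate the standard form: now -3*x**2*sin(x) - 6*x*cos(x) + 6*sin(x).
Answer: -3*x**2*sin(x) - 6*x*cos(x) + 6*sin(x).


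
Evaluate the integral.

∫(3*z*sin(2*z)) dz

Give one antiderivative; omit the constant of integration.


Answer: -3*z*cos(2*z)/2 + 3*sin(2*z)/4.


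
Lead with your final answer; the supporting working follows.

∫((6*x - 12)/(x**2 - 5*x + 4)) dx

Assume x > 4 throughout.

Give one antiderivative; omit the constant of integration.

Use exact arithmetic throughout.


The answer is 4*log(x - 4) + 2*log(x - 1).
Step 1. Decompose ∫((6*x - 12)/(x**2 - 5*x + 4)) dx by partial fractions, (6*x - 12)/(x**2 - 5*x + 4) = 2/(x - 1) + 4/(x - 4): now ∫(4/(x - 4)) dx + ∫(2/(x - 1)) dx.
Step 2. Evaluate the standard form [assuming x > 1]: now 2*log(x - 1) + ∫(4/(x - 4)) dx.
Step 3. Evaluate the standard form [assuming x > 4]: now 4*log(x - 4) + 2*log(x - 1).
Answer: 4*log(x - 4) + 2*log(x - 1).


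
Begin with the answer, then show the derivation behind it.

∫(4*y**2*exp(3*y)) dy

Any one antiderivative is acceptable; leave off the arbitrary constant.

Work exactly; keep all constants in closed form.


The answer is 4*y**2*exp(3*y)/3 - 8*y*exp(3*y)/9 + 8*exp(3*y)/27.
Step 1. Integrate ∫(4*y**2*exp(3*y)) dy by parts with u = y**2, dv = (4*exp(3*y)) dy, so v = 4*exp(3*y)/3: now 4*y**2*exp(3*y)/3 + ∫(-8*y*exp(3*y)/3) dy.
Step 2. Integrate ∫(-8*y*exp(3*y)/3) dy by parts with u = y, dv = (-8*exp(3*y)/3) dy, so v = -8*exp(3*y)/9: now 4*y**2*exp(3*y)/3 - 8*y*exp(3*y)/9 + ∫(8*exp(3*y)/9) dy.
Step 3. Evaluate the standard form: now 4*y**2*exp(3*y)/3 - 8*y*exp(3*y)/9 + 8*exp(3*y)/27.
Answer: 4*y**2*exp(3*y)/3 - 8*y*exp(3*y)/9 + 8*exp(3*y)/27.


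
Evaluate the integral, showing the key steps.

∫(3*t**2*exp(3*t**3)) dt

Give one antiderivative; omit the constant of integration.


Step 1. Substitute u = t**3, turning ∫(3*t**2*exp(3*t**3)) dt into ∫(exp(3*u)) du: now ∫(exp(3*u)) du.
Step 2. Evaluate the standard form: now exp(3*u)/3.
Step 3. Substitute back u = t**3: now exp(3*t**3)/3.
Answer: exp(3*t**3)/3.


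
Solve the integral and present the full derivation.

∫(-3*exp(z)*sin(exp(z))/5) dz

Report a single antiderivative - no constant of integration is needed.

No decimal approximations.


Step 1. Substitute u = exp(z), turning ∫(-3*exp(z)*sin(exp(z))/5) dz into ∫(-3*sin(u)/5) du: now ∫(-3*sin(u)/5) du.
Step 2. Evaluate the standard form: now 3*cos(u)/5.
Step 3. Substitute back u = exp(z): now 3*cos(exp(z))/5.
Answer: 3*cos(exp(z))/5.


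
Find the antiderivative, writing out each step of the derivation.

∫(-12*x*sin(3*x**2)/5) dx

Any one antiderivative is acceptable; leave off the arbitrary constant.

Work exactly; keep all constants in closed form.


Step 1. Substitute u = x**2, turning ∫(-12*x*sin(3*x**2)/5) dx into ∫(-6*sin(3*u)/5) du: now ∫(-6*sin(3*u)/5) du.
Step 2. Evaluate the standard form: now 2*cos(3*u)/5.
Step 3. Substitute back u = x**2: now 2*cos(3*x**2)/5.
Answer: 2*cos(3*x**2)/5.


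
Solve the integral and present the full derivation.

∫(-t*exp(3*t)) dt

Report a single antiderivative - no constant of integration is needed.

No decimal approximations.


Step 1. Integrate ∫(-t*exp(3*t)) dt by parts with u = t, dv = (-exp(3*t)) dt, so v = -exp(3*t)/3: now -t*exp(3*t)/3 + ∫(exp(3*t)/3) dt.
Step 2. Evaluate the standard form: now -t*exp(3*t)/3 + exp(3*t)/9.
Answer: -t*exp(3*t)/3 + exp(3*t)/9.


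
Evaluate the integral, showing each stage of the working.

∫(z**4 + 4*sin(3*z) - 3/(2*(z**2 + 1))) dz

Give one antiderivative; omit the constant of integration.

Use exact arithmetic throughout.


Step 1. Rewrite: now ∫(z**4) dz + ∫(-3/(2*(z**2 + 1))) dz + ∫(4*sin(3*z)) dz.
Step 2. Evaluate the standard form: now z**5/5 + ∫(-3/(2*(z**2 + 1))) dz + ∫(4*sin(3*z)) dz.
Step 3. Evaluate the standard form: now z**5/5 - 4*cos(3*z)/3 + ∫(-3/(2*(z**2 + 1))) dz.
Step 4. Evaluate the standard form: now z**5/5 - 4*cos(3*z)/3 - 3*atan(z)/2.
Answer: z**5/5 - 4*cos(3*z)/3 - 3*atan(z)/2.


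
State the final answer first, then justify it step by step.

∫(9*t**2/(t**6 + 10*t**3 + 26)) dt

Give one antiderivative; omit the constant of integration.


The answer is 3*atan(t**3 + 5).
Step 1. Substitute u = t**3 + 5, turning ∫(9*t**2/(t**6 + 10*t**3 + 26)) dt into ∫(3/(u**2 + 1)) du: now ∫(3/(u**2 + 1)) du.
Step 2. Evaluate the standard form: now 3*atan(u).
Step 3. Substitute back u = t**3 + 5: now 3*atan(t**3 + 5).
Answer: 3*atan(t**3 + 5).


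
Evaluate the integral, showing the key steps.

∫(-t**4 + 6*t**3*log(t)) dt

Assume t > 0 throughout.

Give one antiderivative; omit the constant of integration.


Step 1. Rewrite: now ∫(-t**4) dt + ∫(6*t**3*log(t)) dt.
Step 2. Evaluate the standard form: now -t**5/5 + ∫(6*t**3*log(t)) dt.
Step 3. Integrate ∫(6*t**3*log(t)) dt by parts with u = log(t), dv = (6*t**3) dt, so v = 3*t**4/2 [assuming t > 0]: now -t**5/5 + 3*t**4*log(t)/2 + ∫(-3*t**3/2) dt.
Step 4. Evaluate the standard form: now -t**5/5 + 3*t**4*log(t)/2 - 3*t**4/8.
Answer: -t**5/5 + 3*t**4*log(t)/2 - 3*t**4/8.


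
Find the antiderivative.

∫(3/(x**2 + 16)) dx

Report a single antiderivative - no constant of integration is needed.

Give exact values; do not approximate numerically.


Answer: 3*atan(x/4)/4.


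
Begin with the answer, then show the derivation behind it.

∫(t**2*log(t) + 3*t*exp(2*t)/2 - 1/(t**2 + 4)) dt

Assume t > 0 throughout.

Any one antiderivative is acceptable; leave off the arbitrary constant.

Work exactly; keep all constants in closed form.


The answer is t**3*log(t)/3 - t**3/9 + 3*t*exp(2*t)/4 - 3*exp(2*t)/8 - atan(t/2)/2.
Step 1. Rewrite: now ∫(3*t*exp(2*t)/2) dt + ∫(t**2*log(t)) dt + ∫(-1/(t**2 + 4)) dt.
Step 2. Integrate ∫(3*t*exp(2*t)/2) dt by parts with u = t, dv = (3*exp(2*t)/2) dt, so v = 3*exp(2*t)/4: now 3*t*exp(2*t)/4 + ∫(t**2*log(t)) dt + ∫(-1/(t**2 + 4)) dt + ∫(-3*exp(2*t)/4) dt.
Step 3. Evaluate the standard form: now 3*t*exp(2*t)/4 - 3*exp(2*t)/8 + ∫(t**2*log(t)) dt + ∫(-1/(t**2 + 4)) dt.
Step 4. Evaluate the standard form: now 3*t*exp(2*t)/4 - 3*exp(2*t)/8 - atan(t/2)/2 + ∫(t**2*log(t)) dt.
Step 5. Integrate ∫(t**2*log(t)) dt by parts with u = log(t), dv = (t**2) dt, so v = t**3/3 [assuming t > 0]: now t**3*log(t)/3 + 3*t*exp(2*t)/4 - 3*exp(2*t)/8 - atan(t/2)/2 + ∫(-t**2/3) dt.
Step 6. Evaluate the standard form: now t**3*log(t)/3 - t**3/9 + 3*t*exp(2*t)/4 - 3*exp(2*t)/8 - atan(t/2)/2.
Answer: t**3*log(t)/3 - t**3/9 + 3*t*exp(2*t)/4 - 3*exp(2*t)/8 - atan(t/2)/2.


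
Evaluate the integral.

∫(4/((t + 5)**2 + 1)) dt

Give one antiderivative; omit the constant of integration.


Answer: 4*atan(t + 5).


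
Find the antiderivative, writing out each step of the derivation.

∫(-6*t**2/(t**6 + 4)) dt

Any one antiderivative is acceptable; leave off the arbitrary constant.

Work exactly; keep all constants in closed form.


Step 1. Substitute u = t**3, turning ∫(-6*t**2/(t**6 + 4)) dt into ∫(-2/(u**2 + 4)) du: now ∫(-2/(u**2 + 4)) du.
Step 2. Evaluate the standard form: now -atan(u/2).
Step 3. Substitute back u = t**3: now -atan(t**3/2).
Answer: -atan(t**3/2).


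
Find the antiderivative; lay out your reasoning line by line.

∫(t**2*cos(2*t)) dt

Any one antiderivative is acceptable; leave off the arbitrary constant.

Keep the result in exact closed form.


Step 1. Integrate ∫(t**2*cos(2*t)) dt by parts with u = t**2, dv = (cos(2*t)) dt, so v = sin(2*t)/2: now t**2*sin(2*t)/2 + ∫(-t*sin(2*t)) dt.
Step 2. Integrate ∫(-t*sin(2*t)) dt by parts with u = t, dv = (-sin(2*t)) dt, so v = cos(2*t)/2: now t**2*sin(2*t)/2 + t*cos(2*t)/2 + ∫(-cos(2*t)/2) dt.
Step 3. Evaluate the standard form: now t**2*sin(2*t)/2 + t*cos(2*t)/2 - sin(2*t)/4.
Answer: t**2*sin(2*t)/2 + t*cos(2*t)/2 - sin(2*t)/4.


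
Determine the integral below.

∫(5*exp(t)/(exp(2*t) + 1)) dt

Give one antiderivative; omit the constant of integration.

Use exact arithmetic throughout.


Answer: 5*atan(exp(t)).


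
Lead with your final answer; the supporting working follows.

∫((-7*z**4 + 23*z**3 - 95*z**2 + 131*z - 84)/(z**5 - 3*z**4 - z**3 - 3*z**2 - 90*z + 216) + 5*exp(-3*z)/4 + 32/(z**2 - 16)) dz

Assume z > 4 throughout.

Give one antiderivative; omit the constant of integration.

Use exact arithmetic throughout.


The answer is log(z - 2) - 4*log(z + 3) - 4*log(z + 4) + 4*atan(z/3)/3 - 5*exp(-3*z)/12.
Step 1. Rewrite: now ∫((-7*z**4 + 23*z**3 - 95*z**2 + 131*z - 84)/(z**5 - 3*z**4 - z**3 - 3*z**2 - 90*z + 216)) dz + ∫(32/(z**2 - 16)) dz + ∫(5*exp(-3*z)/4) dz.
Step 2. Evaluate the standard form: now ∫((-7*z**4 + 23*z**3 - 95*z**2 + 131*z - 84)/(z**5 - 3*z**4 - z**3 - 3*z**2 - 90*z + 216)) dz + ∫(32/(z**2 - 16)) dz - 5*exp(-3*z)/12.
Step 3. Decompose ∫(32/(z**2 - 16)) dz by partial fractions, 32/(z**2 - 16) = -4/(z + 4) + 4/(z - 4): now ∫((-7*z**4 + 23*z**3 - 95*z**2 + 131*z - 84)/(z**5 - 3*z**4 - z**3 - 3*z**2 - 90*z + 216)) dz + ∫(4/(z - 4)) dz + ∫(-4/(z + 4)) dz - 5*exp(-3*z)/12.
Step 4. Evaluate the standard form [assuming z > -4]: now -4*log(z + 4) + ∫((-7*z**4 + 23*z**3 - 95*z**2 + 131*z - 84)/(z**5 - 3*z**4 - z**3 - 3*z**2 - 90*z + 216)) dz + ∫(4/(z - 4)) dz - 5*exp(-3*z)/12.
Step 5. Evaluate the standard form [assuming z > 4]: now 4*log(z - 4) - 4*log(z + 4) + ∫((-7*z**4 + 23*z**3 - 95*z**2 + 131*z - 84)/(z**5 - 3*z**4 - z**3 - 3*z**2 - 90*z + 216)) dz - 5*exp(-3*z)/12.
Step 6. Decompose ∫((-7*z**4 + 23*z**3 - 95*z**2 + 131*z - 84)/(z**5 - 3*z**4 - z**3 - 3*z**2 - 90*z + 216)) dz by partial fractions, (-7*z**4 + 23*z**3 - 95*z**2 + 131*z - 84)/(z**5 - 3*z**4 - z**3 - 3*z**2 - 90*z + 216) = 4/(z**2 + 9) - 4/(z + 3) + 1/(z - 2) - 4/(z - 4): now 4*log(z - 4) - 4*log(z + 4) + ∫(-4/(z - 4)) dz + ∫(1/(z - 2)) dz + ∫(-4/(z + 3)) dz + ∫(4/(z**2 + 9)) dz - 5*exp(-3*z)/12.
Step 7. Evaluate the standard form [assuming z > 4]: now -4*log(z + 4) + ∫(1/(z - 2)) dz + ∫(-4/(z + 3)) dz + ∫(4/(z**2 + 9)) dz - 5*exp(-3*z)/12.
Step 8. Evaluate the standard form [assuming z > -3]: now -4*log(z + 3) - 4*log(z + 4) + ∫(1/(z - 2)) dz + ∫(4/(z**2 + 9)) dz - 5*exp(-3*z)/12.
Step 9. Evaluate the standard form [assuming z > 2]: now log(z - 2) - 4*log(z + 3) - 4*log(z + 4) + ∫(4/(z**2 + 9)) dz - 5*exp(-3*z)/12.
Step 10. Evaluate the standard form: now log(z - 2) - 4*log(z + 3) - 4*log(z + 4) + 4*atan(z/3)/3 - 5*exp(-3*z)/12.
Answer: log(z - 2) - 4*log(z + 3) - 4*log(z + 4) + 4*atan(z/3)/3 - 5*exp(-3*z)/12.


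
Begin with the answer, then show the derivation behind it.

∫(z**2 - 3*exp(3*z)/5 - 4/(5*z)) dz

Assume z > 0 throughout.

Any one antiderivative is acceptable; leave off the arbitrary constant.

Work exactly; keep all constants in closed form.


The answer is z**3/3 - exp(3*z)/5 - 4*log(z)/5.
Step 1. Rewrite: now ∫(-4/(5*z)) dz + ∫(z**2) dz + ∫(-3*exp(3*z)/5) dz.
Step 2. Evaluate the standard form: now z**3/3 + ∫(-4/(5*z)) dz + ∫(-3*exp(3*z)/5) dz.
Step 3. Evaluate the standard form [assuming z > 0]: now z**3/3 - 4*log(z)/5 + ∫(-3*exp(3*z)/5) dz.
Step 4. Evaluate the standard form: now z**3/3 - exp(3*z)/5 - 4*log(z)/5.
Answer: z**3/3 - exp(3*z)/5 - 4*log(z)/5.


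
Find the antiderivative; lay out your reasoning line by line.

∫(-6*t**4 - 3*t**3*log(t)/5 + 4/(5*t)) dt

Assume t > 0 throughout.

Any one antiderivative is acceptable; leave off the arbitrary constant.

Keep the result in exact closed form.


Step 1. Rewrite: now ∫(4/(5*t)) dt + ∫(-6*t**4) dt + ∫(-3*t**3*log(t)/5) dt.
Step 2. Evaluate the standard form: now -6*t**5/5 + ∫(4/(5*t)) dt + ∫(-3*t**3*log(t)/5) dt.
Step 3. Evaluate the standard form [assuming t > 0]: now -6*t**5/5 + 4*log(t)/5 + ∫(-3*t**3*log(t)/5) dt.
Step 4. Integrate ∫(-3*t**3*log(t)/5) dt by parts with u = log(t), dv = (-3*t**3/5) dt, so v = -3*t**4/20 [assuming t > 0]: now -6*t**5/5 - 3*t**4*log(t)/20 + 4*log(t)/5 + ∫(3*t**3/20) dt.
Step 5. Evaluate the standard form: now -6*t**5/5 - 3*t**4*log(t)/20 + 3*t**4/80 + 4*log(t)/5.
Answer: -6*t**5/5 - 3*t**4*log(t)/20 + 3*t**4/80 + 4*log(t)/5.


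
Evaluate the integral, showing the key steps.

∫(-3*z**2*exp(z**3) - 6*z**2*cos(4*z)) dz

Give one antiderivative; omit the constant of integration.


Step 1. Rewrite: now ∫(-3*z**2*exp(z**3)) dz + ∫(-6*z**2*cos(4*z)) dz.
Step 2. Substitute u = z**3, turning ∫(-3*z**2*exp(z**3)) dz into ∫(-exp(u)) du: now ∫(-6*z**2*cos(4*z)) dz + ∫(-exp(u)) du.
Step 3. Evaluate the standard form: now -exp(u) + ∫(-6*z**2*cos(4*z)) dz.
Step 4. Substitute back u = z**3: now -exp(z**3) + ∫(-6*z**2*cos(4*z)) dz.
Step 5. Integrate ∫(-6*z**2*cos(4*z)) dz by parts with u = z**2, dv = (-6*cos(4*z)) dz, so v = -3*sin(4*z)/2: now -3*z**2*sin(4*z)/2 - exp(z**3) + ∫(3*z*sin(4*z)) dz.
Step 6. Integrate ∫(3*z*sin(4*z)) dz by parts with u = z, dv = (3*sin(4*z)) dz, so v = -3*cos(4*z)/4: now -3*z**2*sin(4*z)/2 - 3*z*cos(4*z)/4 - exp(z**3) + ∫(3*cos(4*z)/4) dz.
Step 7. Evaluate the standard form: now -3*z**2*sin(4*z)/2 - 3*z*cos(4*z)/4 - exp(z**3) + 3*sin(4*z)/16.
Answer: -3*z**2*sin(4*z)/2 - 3*z*cos(4*z)/4 - exp(z**3) + 3*sin(4*z)/16.
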